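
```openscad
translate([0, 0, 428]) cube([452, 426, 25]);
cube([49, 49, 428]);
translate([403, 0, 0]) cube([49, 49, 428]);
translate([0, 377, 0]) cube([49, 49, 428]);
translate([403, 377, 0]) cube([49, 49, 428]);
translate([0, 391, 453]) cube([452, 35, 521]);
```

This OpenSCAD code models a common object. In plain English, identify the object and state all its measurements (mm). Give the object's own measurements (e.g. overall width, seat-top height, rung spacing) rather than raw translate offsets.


A chair. The seat is a 452×426×25 mm slab with its top at z = 453 mm, on four 49×49 mm corner legs (flush with the seat edges, standing on z = 0). A flat backrest 35 mm thick, 521 mm tall, spans the full seat width and rises from the seat top along its +y edge, rear face flush with the rear of the seat.


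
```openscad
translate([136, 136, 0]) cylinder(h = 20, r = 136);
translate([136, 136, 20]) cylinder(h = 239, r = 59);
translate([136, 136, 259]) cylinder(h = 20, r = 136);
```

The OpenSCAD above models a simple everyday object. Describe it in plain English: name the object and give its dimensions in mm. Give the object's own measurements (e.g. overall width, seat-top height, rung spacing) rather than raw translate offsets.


A spool: two coaxial disc flanges of radius 136 mm and thickness 20 mm, joined by a core cylinder of radius 59 mm and height 239 mm. The lower flange rests on z = 0 and the three cylinders share a vertical axis.


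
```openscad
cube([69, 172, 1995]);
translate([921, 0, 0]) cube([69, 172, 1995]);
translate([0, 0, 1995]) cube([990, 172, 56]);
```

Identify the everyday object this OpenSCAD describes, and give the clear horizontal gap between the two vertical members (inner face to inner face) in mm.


A door frame. The clear opening width is 852 mm.

Two 1995 mm tall posts with a header on top — a door frame. The left jamb is 69 mm wide at x = 0; the right jamb starts at x = 921. The clear opening is 921 − 69 = 852 mm.


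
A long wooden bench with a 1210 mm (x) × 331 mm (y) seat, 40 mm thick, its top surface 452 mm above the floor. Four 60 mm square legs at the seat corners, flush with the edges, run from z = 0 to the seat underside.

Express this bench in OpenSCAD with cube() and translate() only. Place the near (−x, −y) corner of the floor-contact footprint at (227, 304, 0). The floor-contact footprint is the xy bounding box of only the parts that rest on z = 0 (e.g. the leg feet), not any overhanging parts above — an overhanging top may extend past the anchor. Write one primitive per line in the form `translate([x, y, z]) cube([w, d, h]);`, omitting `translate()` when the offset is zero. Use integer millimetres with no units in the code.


// leg_h = 452 − 40 = 412
translate([227, 304, 412]) cube([1210, 331, 40]);
translate([227, 304, 0]) cube([60, 60, 412]);
translate([227, 575, 0]) cube([60, 60, 412]);
translate([1377, 304, 0]) cube([60, 60, 412]);
translate([1377, 575, 0]) cube([60, 60, 412]);


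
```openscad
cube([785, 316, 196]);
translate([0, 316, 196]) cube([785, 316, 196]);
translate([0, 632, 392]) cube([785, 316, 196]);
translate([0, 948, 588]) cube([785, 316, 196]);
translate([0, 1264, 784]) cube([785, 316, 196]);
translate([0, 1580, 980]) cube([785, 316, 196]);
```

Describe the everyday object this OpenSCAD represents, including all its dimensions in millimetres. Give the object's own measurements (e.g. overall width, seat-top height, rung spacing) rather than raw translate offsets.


A straight staircase of 6 solid steps. Each step is 785 mm wide (x), 316 mm deep (y, the going) and 196 mm tall (the rise). The first step rests on the floor; each subsequent step sits one going further in +y and one rise higher in +z, directly behind and above the previous step with no overlap.


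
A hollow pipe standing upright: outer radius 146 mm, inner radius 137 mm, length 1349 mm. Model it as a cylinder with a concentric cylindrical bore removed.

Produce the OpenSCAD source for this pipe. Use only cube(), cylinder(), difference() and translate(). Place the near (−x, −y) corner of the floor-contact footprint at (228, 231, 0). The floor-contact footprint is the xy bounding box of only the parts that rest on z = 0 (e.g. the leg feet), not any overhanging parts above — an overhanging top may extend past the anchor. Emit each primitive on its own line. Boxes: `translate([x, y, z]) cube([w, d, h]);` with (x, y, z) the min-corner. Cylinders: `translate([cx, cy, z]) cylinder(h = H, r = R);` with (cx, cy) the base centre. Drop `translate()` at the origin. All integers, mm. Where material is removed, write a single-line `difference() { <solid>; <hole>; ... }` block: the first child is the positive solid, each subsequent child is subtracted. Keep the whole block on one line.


difference() { translate([374, 377, 0]) cylinder(h = 1349, r = 146); translate([374, 377, 0]) cylinder(h = 1349, r = 137); }


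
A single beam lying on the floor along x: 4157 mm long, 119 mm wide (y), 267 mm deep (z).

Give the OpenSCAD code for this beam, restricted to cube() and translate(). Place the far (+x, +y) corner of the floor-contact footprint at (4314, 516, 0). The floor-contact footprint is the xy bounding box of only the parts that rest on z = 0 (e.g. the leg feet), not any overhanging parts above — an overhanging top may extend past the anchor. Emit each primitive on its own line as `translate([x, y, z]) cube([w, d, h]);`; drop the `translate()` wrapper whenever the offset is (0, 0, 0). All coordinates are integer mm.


translate([157, 397, 0]) cube([4157, 119, 267]);


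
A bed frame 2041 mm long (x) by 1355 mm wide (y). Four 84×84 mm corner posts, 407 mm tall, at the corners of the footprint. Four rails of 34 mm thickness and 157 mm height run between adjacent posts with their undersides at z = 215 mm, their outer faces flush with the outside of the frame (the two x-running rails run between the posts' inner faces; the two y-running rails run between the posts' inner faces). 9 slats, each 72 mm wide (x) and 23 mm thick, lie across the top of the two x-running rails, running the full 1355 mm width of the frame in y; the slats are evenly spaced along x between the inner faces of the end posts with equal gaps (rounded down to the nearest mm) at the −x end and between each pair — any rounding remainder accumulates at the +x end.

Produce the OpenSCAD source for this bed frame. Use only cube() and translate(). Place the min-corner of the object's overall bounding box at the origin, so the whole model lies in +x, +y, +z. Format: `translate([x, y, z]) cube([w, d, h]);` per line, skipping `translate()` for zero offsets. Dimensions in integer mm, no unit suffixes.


cube([84, 84, 407]);
translate([0, 1271, 0]) cube([84, 84, 407]);
translate([1957, 0, 0]) cube([84, 84, 407]);
translate([1957, 1271, 0]) cube([84, 84, 407]);
translate([84, 0, 215]) cube([1873, 34, 157]);
translate([84, 1321, 215]) cube([1873, 34, 157]);
translate([0, 84, 215]) cube([34, 1187, 157]);
translate([2007, 84, 215]) cube([34, 1187, 157]);
translate([206, 0, 372]) cube([72, 1355, 23]);
translate([400, 0, 372]) cube([72, 1355, 23]);
translate([594, 0, 372]) cube([72, 1355, 23]);
translate([788, 0, 372]) cube([72, 1355, 23]);
translate([982, 0, 372]) cube([72, 1355, 23]);
translate([1176, 0, 372]) cube([72, 1355, 23]);
translate([1370, 0, 372]) cube([72, 1355, 23]);
translate([1564, 0, 372]) cube([72, 1355, 23]);
translate([1758, 0, 372]) cube([72, 1355, 23]);


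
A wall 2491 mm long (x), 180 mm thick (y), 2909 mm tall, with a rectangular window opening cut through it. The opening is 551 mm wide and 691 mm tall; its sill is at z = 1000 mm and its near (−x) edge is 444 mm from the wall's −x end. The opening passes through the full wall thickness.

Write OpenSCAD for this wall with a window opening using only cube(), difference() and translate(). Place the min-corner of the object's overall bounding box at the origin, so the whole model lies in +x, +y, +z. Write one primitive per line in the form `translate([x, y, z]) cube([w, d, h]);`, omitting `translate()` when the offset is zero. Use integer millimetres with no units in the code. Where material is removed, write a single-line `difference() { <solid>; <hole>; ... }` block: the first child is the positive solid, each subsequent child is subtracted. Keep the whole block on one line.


difference() { cube([2491, 180, 2909]); translate([444, 0, 1000]) cube([551, 180, 691]); }


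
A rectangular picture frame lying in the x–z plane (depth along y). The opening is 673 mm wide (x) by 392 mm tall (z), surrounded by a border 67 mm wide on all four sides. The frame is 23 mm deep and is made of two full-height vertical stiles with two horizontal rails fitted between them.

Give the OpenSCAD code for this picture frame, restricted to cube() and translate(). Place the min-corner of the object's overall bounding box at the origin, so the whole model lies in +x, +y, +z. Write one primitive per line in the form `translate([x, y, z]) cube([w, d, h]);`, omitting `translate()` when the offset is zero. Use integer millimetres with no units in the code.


cube([67, 23, 526]);
translate([740, 0, 0]) cube([67, 23, 526]);
translate([67, 0, 0]) cube([673, 23, 67]);
translate([67, 0, 459]) cube([673, 23, 67]);


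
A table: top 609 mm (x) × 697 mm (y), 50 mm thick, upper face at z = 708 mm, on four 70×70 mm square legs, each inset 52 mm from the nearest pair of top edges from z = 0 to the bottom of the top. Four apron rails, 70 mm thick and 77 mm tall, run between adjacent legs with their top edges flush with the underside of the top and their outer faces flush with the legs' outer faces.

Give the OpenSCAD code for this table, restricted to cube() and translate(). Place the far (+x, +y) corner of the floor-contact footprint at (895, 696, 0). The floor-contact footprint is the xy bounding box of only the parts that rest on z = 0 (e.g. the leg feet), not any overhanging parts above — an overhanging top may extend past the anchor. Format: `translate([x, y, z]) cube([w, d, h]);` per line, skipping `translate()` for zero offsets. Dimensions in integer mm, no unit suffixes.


// leg_h = 708 - 50 = 658
// apron z = 658 - 77 = 581
translate([338, 51, 658]) cube([609, 697, 50]);
translate([390, 103, 0]) cube([70, 70, 658]);
translate([825, 103, 0]) cube([70, 70, 658]);
translate([390, 626, 0]) cube([70, 70, 658]);
translate([825, 626, 0]) cube([70, 70, 658]);
translate([460, 103, 581]) cube([365, 70, 77]);
translate([460, 626, 581]) cube([365, 70, 77]);
translate([390, 173, 581]) cube([70, 453, 77]);
translate([825, 173, 581]) cube([70, 453, 77]);


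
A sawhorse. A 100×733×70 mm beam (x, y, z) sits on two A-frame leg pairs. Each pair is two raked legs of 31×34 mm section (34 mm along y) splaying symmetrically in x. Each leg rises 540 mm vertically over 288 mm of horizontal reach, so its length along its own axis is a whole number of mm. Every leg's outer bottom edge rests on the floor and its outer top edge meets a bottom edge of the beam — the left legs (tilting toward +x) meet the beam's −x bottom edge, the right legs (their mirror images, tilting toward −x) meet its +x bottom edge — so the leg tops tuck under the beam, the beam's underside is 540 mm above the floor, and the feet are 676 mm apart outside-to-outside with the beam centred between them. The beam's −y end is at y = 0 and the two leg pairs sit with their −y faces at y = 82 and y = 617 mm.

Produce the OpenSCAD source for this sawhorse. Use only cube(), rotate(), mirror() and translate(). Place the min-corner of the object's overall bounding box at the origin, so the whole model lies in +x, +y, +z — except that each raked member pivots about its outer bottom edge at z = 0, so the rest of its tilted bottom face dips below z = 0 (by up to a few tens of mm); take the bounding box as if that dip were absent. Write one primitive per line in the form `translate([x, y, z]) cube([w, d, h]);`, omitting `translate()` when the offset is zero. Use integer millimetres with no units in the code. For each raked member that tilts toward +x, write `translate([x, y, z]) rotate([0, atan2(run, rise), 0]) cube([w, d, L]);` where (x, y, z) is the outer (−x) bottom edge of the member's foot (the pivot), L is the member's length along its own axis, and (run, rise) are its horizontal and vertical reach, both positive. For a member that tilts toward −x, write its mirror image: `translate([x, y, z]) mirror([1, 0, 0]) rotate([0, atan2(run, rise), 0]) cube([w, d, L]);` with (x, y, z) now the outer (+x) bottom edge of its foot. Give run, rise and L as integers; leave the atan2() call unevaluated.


translate([288, 0, 540]) cube([100, 733, 70]);
translate([0, 82, 0]) rotate([0, atan2(288, 540), 0]) cube([31, 34, 612]);
translate([676, 82, 0]) mirror([1, 0, 0]) rotate([0, atan2(288, 540), 0]) cube([31, 34, 612]);
translate([0, 617, 0]) rotate([0, atan2(288, 540), 0]) cube([31, 34, 612]);
translate([676, 617, 0]) mirror([1, 0, 0]) rotate([0, atan2(288, 540), 0]) cube([31, 34, 612]);


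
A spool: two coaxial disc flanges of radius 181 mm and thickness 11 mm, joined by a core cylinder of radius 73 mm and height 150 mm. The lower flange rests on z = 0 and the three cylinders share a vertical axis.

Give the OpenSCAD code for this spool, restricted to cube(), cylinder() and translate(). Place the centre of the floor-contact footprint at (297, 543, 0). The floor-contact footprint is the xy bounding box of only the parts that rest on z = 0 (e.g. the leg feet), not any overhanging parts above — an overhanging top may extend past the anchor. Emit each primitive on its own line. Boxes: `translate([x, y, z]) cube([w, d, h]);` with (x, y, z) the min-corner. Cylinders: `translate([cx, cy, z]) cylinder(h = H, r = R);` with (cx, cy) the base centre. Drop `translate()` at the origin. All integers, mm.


translate([297, 543, 0]) cylinder(h = 11, r = 181);
translate([297, 543, 11]) cylinder(h = 150, r = 73);
translate([297, 543, 161]) cylinder(h = 11, r = 181);


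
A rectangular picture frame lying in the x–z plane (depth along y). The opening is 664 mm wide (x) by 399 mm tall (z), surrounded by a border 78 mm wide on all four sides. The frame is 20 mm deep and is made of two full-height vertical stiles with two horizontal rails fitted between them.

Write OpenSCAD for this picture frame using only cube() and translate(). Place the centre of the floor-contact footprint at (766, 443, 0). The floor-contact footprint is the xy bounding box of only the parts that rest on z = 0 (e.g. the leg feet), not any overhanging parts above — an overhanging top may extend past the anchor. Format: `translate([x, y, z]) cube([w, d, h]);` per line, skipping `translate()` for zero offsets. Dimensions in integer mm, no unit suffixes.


translate([356, 433, 0]) cube([78, 20, 555]);
translate([1098, 433, 0]) cube([78, 20, 555]);
translate([434, 433, 0]) cube([664, 20, 78]);
translate([434, 433, 477]) cube([664, 20, 78]);


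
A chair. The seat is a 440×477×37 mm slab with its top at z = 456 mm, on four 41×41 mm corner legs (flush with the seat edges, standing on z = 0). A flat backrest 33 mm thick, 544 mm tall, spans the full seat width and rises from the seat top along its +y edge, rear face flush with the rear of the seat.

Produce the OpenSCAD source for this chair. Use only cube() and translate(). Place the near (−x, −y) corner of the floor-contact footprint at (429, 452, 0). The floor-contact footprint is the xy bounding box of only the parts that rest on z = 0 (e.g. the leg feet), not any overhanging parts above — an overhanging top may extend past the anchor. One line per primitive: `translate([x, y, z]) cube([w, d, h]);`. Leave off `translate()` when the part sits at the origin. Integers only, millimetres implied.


translate([429, 452, 419]) cube([440, 477, 37]);
translate([429, 452, 0]) cube([41, 41, 419]);
translate([828, 452, 0]) cube([41, 41, 419]);
translate([429, 888, 0]) cube([41, 41, 419]);
translate([828, 888, 0]) cube([41, 41, 419]);
translate([429, 896, 456]) cube([440, 33, 544]);


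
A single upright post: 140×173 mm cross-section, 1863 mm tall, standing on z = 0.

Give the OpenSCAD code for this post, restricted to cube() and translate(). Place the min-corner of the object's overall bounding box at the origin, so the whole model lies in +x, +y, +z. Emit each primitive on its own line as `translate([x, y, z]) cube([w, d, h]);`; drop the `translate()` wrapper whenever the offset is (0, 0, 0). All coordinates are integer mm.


cube([140, 173, 1863]);


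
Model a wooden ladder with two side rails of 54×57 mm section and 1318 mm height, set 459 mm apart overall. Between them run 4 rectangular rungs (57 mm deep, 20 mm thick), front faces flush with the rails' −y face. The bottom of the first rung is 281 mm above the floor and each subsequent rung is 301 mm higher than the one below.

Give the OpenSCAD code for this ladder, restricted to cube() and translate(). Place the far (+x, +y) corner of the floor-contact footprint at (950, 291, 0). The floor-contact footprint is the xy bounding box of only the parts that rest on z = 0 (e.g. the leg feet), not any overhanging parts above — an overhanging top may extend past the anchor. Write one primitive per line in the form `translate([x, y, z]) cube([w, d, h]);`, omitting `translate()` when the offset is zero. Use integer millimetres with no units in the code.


translate([491, 234, 0]) cube([54, 57, 1318]);
translate([896, 234, 0]) cube([54, 57, 1318]);
translate([545, 234, 281]) cube([351, 57, 20]);
translate([545, 234, 582]) cube([351, 57, 20]);
translate([545, 234, 883]) cube([351, 57, 20]);
translate([545, 234, 1184]) cube([351, 57, 20]);


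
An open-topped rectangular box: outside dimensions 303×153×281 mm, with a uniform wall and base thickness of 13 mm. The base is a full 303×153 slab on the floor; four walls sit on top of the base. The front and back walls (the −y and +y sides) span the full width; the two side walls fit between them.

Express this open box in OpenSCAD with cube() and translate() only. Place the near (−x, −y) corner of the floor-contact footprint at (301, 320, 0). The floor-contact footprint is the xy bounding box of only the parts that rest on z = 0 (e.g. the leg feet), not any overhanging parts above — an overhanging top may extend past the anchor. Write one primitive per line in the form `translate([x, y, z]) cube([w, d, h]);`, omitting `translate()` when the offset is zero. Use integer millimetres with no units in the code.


translate([301, 320, 0]) cube([303, 153, 13]);
translate([301, 320, 13]) cube([303, 13, 268]);
translate([301, 460, 13]) cube([303, 13, 268]);
translate([301, 333, 13]) cube([13, 127, 268]);
translate([591, 333, 13]) cube([13, 127, 268]);


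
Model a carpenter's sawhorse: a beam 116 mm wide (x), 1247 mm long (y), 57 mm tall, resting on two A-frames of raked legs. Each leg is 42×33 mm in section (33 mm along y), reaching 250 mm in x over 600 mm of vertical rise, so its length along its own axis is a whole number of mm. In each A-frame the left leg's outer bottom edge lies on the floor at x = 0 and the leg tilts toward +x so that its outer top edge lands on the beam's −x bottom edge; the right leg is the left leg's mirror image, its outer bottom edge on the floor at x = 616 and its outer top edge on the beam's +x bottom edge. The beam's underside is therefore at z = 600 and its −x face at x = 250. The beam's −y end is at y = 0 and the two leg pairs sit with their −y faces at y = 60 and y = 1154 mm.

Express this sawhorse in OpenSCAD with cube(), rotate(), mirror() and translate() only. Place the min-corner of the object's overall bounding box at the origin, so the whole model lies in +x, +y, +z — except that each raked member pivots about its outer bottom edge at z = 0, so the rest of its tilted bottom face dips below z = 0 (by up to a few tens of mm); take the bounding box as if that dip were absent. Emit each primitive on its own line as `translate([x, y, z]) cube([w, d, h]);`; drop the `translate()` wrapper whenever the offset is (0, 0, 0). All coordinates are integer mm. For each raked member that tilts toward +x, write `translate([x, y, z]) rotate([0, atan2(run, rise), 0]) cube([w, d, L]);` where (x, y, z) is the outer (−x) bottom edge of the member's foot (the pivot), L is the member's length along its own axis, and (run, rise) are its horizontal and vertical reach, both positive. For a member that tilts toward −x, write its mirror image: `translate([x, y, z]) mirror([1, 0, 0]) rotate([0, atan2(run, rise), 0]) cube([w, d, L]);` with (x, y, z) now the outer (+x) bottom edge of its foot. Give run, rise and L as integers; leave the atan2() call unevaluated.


translate([250, 0, 600]) cube([116, 1247, 57]);
translate([0, 60, 0]) rotate([0, atan2(250, 600), 0]) cube([42, 33, 650]);
translate([616, 60, 0]) mirror([1, 0, 0]) rotate([0, atan2(250, 600), 0]) cube([42, 33, 650]);
translate([0, 1154, 0]) rotate([0, atan2(250, 600), 0]) cube([42, 33, 650]);
translate([616, 1154, 0]) mirror([1, 0, 0]) rotate([0, atan2(250, 600), 0]) cube([42, 33, 650]);


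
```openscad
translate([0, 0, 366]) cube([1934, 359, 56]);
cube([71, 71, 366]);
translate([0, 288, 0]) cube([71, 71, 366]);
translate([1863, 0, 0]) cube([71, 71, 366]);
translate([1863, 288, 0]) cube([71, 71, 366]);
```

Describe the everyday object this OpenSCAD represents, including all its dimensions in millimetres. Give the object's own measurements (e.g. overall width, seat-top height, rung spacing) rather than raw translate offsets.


A bench: a 1934×359 mm seat slab, 56 mm thick, top at z = 422 mm, on four 71×71 mm square legs flush with the seat corners and standing on z = 0.


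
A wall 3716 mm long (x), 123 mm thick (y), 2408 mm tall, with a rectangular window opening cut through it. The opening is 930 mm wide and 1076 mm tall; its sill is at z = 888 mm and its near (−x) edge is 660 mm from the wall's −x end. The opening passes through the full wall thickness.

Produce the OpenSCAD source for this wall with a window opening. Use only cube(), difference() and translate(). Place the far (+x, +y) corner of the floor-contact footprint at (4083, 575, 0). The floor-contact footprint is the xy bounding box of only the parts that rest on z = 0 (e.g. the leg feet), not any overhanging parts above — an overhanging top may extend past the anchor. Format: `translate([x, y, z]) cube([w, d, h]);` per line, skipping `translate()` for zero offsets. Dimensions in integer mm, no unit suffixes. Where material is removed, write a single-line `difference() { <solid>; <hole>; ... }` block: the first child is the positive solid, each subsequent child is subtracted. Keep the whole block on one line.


difference() { translate([367, 452, 0]) cube([3716, 123, 2408]); translate([1027, 452, 888]) cube([930, 123, 1076]); }


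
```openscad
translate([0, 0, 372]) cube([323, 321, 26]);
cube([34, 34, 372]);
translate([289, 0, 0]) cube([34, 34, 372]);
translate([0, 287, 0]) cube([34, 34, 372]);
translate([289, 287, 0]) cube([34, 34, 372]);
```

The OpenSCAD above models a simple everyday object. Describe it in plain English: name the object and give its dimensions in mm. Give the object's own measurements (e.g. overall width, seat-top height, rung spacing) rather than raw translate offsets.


A simple wooden stool: a rectangular seat 323 mm (x) by 321 mm (y), 26 mm thick, top face at z = 398 mm, on four square legs, each 34×34 mm in cross-section. The legs rest on z = 0, each flush with a corner of the seat.


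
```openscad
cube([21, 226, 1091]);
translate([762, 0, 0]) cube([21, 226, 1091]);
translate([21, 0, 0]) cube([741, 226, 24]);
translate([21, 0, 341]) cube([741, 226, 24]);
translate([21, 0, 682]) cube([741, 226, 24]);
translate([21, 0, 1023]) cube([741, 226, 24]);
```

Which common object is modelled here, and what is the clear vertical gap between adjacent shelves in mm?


A bookshelf. The clear shelf gap is 317 mm.

Two tall side panels with 4 horizontal boards between them — a bookshelf. The first two shelf undersides are at z = 0 and z = 341; with shelf thickness 24, the clear gap is 341 − 0 − 24 = 317 mm.


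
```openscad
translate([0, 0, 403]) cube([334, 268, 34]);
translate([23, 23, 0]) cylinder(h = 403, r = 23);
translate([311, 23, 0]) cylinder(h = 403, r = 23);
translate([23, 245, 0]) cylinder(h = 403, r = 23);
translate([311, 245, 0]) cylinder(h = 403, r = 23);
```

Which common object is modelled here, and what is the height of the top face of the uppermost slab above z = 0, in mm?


A stool. The seat height is 437 mm.

A 334×268×34 slab at z = 403 on four corner cylinders — a stool. The seat top is 403 + 34 = 437 mm.


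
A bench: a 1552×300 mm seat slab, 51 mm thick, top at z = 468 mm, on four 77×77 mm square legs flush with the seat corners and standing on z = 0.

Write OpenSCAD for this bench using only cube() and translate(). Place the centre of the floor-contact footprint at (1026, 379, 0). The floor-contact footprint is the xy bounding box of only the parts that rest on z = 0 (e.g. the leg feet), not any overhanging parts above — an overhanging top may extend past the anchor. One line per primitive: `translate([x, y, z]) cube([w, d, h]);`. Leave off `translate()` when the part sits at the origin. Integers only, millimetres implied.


// leg_h = 468 − 51 = 417
translate([250, 229, 417]) cube([1552, 300, 51]);
translate([250, 229, 0]) cube([77, 77, 417]);
translate([250, 452, 0]) cube([77, 77, 417]);
translate([1725, 229, 0]) cube([77, 77, 417]);
translate([1725, 452, 0]) cube([77, 77, 417]);


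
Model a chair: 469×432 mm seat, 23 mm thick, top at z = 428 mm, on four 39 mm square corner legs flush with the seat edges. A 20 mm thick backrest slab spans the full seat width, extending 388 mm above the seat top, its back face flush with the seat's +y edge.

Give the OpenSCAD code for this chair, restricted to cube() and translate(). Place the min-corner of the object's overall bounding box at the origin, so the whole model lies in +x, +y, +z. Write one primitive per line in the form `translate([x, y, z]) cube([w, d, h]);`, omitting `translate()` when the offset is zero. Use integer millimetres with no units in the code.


translate([0, 0, 405]) cube([469, 432, 23]);
cube([39, 39, 405]);
translate([430, 0, 0]) cube([39, 39, 405]);
translate([0, 393, 0]) cube([39, 39, 405]);
translate([430, 393, 0]) cube([39, 39, 405]);
translate([0, 412, 428]) cube([469, 20, 388]);


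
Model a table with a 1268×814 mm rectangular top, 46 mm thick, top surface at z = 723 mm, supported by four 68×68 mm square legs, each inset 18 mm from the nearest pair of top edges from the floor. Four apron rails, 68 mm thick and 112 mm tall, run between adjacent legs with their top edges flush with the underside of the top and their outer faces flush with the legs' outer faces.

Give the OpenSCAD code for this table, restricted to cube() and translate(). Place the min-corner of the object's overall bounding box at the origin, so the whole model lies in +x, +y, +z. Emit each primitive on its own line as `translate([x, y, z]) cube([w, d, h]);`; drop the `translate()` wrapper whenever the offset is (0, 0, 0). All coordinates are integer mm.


translate([0, 0, 677]) cube([1268, 814, 46]);
translate([18, 18, 0]) cube([68, 68, 677]);
translate([1182, 18, 0]) cube([68, 68, 677]);
translate([18, 728, 0]) cube([68, 68, 677]);
translate([1182, 728, 0]) cube([68, 68, 677]);
translate([86, 18, 565]) cube([1096, 68, 112]);
translate([86, 728, 565]) cube([1096, 68, 112]);
translate([18, 86, 565]) cube([68, 642, 112]);
translate([1182, 86, 565]) cube([68, 642, 112]);


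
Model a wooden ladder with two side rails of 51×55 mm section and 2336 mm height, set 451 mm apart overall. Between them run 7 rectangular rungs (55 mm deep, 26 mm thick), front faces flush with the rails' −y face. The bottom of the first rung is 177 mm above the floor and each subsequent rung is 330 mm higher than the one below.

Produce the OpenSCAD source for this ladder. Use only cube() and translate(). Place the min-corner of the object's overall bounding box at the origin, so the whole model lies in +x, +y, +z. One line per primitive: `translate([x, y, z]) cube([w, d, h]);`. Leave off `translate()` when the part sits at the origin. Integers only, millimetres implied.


cube([51, 55, 2336]);
translate([400, 0, 0]) cube([51, 55, 2336]);
translate([51, 0, 177]) cube([349, 55, 26]);
translate([51, 0, 507]) cube([349, 55, 26]);
translate([51, 0, 837]) cube([349, 55, 26]);
translate([51, 0, 1167]) cube([349, 55, 26]);
translate([51, 0, 1497]) cube([349, 55, 26]);
translate([51, 0, 1827]) cube([349, 55, 26]);
translate([51, 0, 2157]) cube([349, 55, 26]);


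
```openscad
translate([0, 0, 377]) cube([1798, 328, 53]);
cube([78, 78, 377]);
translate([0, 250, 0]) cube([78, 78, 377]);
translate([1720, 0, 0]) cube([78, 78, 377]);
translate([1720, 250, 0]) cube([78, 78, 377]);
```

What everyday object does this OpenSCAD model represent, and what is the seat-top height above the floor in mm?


A bench. The seat-top height is 430 mm.

A long slab on four corner posts — a bench. The slab sits at z = 377 with thickness 53, so the top is 377 + 53 = 430 mm.


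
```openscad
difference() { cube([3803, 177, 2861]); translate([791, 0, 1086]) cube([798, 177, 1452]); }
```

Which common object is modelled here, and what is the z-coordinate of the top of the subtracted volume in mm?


A wall with a window opening. The window head height is 2538 mm.

A wall with a rectangular opening subtracted — a window. Sill at z = 1086, opening 1452 mm tall, so the head is at 1086 + 1452 = 2538 mm.


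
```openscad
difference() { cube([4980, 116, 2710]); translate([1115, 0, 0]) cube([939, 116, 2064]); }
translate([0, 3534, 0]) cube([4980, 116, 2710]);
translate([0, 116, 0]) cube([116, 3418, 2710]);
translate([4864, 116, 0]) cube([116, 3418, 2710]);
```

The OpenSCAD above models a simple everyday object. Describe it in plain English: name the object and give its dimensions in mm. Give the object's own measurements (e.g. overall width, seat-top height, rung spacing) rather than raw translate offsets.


A single room: four walls, each 2710 mm tall and 116 mm thick, enclosing an outside footprint 4980×3650 mm (x × y), no floor or roof. The front and back walls (−y and +y sides) run the full x-width; the side walls fit between their inner faces. A door opening 939 mm wide and 2064 mm tall is cut through the front wall from the floor up, its −x edge 1115 mm from the wall's −x end.


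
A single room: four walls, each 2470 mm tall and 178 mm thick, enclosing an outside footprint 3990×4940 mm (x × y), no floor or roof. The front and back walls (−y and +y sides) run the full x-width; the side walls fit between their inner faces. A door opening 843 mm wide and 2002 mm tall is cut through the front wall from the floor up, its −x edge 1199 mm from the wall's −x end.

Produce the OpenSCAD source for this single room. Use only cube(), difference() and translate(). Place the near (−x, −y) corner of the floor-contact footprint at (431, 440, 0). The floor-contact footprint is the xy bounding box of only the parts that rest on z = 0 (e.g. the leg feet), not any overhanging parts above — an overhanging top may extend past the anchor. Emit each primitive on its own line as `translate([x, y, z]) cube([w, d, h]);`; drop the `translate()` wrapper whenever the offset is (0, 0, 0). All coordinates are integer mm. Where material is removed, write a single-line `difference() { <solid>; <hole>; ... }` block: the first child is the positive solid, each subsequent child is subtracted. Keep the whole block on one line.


difference() { translate([431, 440, 0]) cube([3990, 178, 2470]); translate([1630, 440, 0]) cube([843, 178, 2002]); }
translate([431, 5202, 0]) cube([3990, 178, 2470]);
translate([431, 618, 0]) cube([178, 4584, 2470]);
translate([4243, 618, 0]) cube([178, 4584, 2470]);


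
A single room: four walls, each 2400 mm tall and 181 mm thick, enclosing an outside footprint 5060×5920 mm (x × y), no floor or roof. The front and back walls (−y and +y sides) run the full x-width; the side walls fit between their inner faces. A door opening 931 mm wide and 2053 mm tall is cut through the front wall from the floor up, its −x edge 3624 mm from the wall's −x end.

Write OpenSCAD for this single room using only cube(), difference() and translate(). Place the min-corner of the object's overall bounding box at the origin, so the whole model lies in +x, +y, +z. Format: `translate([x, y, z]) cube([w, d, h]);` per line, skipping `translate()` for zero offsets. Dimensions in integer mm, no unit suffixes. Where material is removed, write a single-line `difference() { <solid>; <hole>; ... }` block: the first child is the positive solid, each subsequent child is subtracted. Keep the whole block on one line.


difference() { cube([5060, 181, 2400]); translate([3624, 0, 0]) cube([931, 181, 2053]); }
translate([0, 5739, 0]) cube([5060, 181, 2400]);
translate([0, 181, 0]) cube([181, 5558, 2400]);
translate([4879, 181, 0]) cube([181, 5558, 2400]);


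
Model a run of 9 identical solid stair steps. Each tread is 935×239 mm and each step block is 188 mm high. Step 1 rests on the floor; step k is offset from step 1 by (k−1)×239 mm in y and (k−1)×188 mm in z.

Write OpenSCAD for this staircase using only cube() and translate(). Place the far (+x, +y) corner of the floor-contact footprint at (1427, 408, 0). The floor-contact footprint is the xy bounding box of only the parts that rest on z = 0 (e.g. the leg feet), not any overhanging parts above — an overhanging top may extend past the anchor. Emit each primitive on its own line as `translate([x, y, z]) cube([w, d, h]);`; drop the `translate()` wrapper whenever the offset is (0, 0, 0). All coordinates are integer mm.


translate([492, 169, 0]) cube([935, 239, 188]);
translate([492, 408, 188]) cube([935, 239, 188]);
translate([492, 647, 376]) cube([935, 239, 188]);
translate([492, 886, 564]) cube([935, 239, 188]);
translate([492, 1125, 752]) cube([935, 239, 188]);
translate([492, 1364, 940]) cube([935, 239, 188]);
translate([492, 1603, 1128]) cube([935, 239, 188]);
translate([492, 1842, 1316]) cube([935, 239, 188]);
translate([492, 2081, 1504]) cube([935, 239, 188]);


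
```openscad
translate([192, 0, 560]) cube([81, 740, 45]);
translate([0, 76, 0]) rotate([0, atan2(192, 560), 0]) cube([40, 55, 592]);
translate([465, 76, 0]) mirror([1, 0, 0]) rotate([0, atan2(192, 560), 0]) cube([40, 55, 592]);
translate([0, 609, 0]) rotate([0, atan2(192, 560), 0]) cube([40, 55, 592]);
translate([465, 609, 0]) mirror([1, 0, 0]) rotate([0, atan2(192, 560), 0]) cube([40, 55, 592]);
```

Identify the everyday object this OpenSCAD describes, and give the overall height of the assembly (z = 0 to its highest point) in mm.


A sawhorse. The overall height is 605 mm.

A beam across two mirrored pairs of raked legs — a sawhorse. The beam's underside is at z = 560 (matching the legs' vertical rise in atan2(192, 560)) and the beam is 45 mm tall, so its top is at 560 + 45 = 605 mm. The raked legs top out at the beam's underside, so that is the highest point.


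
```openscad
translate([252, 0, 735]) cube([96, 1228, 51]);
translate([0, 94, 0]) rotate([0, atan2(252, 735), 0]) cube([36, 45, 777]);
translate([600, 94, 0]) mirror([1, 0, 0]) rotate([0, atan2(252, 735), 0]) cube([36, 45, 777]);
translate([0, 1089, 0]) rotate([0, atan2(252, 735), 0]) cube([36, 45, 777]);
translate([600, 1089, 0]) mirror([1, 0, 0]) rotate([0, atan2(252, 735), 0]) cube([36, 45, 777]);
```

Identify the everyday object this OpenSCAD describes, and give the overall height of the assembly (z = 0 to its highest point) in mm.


A sawhorse. The overall height is 786 mm.

A beam across two mirrored pairs of raked legs — a sawhorse. The beam's underside is at z = 735 (matching the legs' vertical rise in atan2(252, 735)) and the beam is 51 mm tall, so its top is at 735 + 51 = 786 mm. The raked legs top out at the beam's underside, so that is the highest point.


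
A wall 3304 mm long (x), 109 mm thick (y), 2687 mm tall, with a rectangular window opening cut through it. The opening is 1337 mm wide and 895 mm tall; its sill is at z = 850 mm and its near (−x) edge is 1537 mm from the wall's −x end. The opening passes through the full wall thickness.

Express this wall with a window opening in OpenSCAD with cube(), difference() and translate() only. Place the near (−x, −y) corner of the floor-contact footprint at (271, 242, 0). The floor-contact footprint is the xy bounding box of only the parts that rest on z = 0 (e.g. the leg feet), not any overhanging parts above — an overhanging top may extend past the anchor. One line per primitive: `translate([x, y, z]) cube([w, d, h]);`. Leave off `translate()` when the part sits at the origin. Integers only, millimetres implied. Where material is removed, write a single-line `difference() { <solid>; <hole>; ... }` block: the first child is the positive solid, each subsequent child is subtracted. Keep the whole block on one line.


difference() { translate([271, 242, 0]) cube([3304, 109, 2687]); translate([1808, 242, 850]) cube([1337, 109, 895]); }


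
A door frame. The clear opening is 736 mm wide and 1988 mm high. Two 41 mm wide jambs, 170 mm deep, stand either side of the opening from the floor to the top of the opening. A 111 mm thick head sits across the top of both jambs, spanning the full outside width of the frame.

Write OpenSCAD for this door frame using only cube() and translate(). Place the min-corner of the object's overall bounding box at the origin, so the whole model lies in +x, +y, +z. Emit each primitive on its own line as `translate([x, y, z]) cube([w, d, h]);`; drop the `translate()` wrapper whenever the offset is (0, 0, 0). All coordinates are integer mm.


cube([41, 170, 1988]);
translate([777, 0, 0]) cube([41, 170, 1988]);
translate([0, 0, 1988]) cube([818, 170, 111]);


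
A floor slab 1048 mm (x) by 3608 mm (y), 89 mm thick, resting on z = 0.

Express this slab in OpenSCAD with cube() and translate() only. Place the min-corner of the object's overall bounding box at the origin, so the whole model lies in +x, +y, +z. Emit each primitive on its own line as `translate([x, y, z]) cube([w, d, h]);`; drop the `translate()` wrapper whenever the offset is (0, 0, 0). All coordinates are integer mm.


cube([1048, 3608, 89]);


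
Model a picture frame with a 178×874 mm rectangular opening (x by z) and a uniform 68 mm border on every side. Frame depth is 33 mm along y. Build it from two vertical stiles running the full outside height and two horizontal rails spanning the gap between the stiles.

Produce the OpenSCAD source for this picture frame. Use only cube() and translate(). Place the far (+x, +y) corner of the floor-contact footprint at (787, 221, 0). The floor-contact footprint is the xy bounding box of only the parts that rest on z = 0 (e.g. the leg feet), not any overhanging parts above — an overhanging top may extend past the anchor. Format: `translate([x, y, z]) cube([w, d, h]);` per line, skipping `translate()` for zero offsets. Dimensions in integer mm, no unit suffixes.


translate([473, 188, 0]) cube([68, 33, 1010]);
translate([719, 188, 0]) cube([68, 33, 1010]);
translate([541, 188, 0]) cube([178, 33, 68]);
translate([541, 188, 942]) cube([178, 33, 68]);


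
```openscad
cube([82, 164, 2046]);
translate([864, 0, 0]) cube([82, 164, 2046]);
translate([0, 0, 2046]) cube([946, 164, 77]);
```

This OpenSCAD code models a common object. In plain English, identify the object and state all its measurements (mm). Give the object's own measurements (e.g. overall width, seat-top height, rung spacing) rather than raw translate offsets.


A door frame. The clear opening is 782 mm wide and 2046 mm high. Two 82 mm wide jambs, 164 mm deep, stand either side of the opening from the floor to the top of the opening. A 77 mm thick head sits across the top of both jambs, spanning the full outside width of the frame.


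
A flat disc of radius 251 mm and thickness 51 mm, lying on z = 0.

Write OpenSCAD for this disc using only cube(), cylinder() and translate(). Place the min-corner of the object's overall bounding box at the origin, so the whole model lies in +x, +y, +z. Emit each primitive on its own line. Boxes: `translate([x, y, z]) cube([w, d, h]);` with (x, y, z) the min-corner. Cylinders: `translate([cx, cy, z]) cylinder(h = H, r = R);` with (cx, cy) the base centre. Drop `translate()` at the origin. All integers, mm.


translate([251, 251, 0]) cylinder(h = 51, r = 251);
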